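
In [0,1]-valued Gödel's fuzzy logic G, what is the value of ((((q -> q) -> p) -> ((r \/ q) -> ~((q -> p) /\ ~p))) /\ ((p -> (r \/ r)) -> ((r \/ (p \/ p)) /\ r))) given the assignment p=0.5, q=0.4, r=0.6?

0.60

(q -> q): 0.4 ≤ 0.4, so result = 1
((q -> q) -> p): 1 > 0.5, so result = 0.5
(r \/ q) = max(0.6, 0.4) = 0.6
(q -> p): 0.4 ≤ 0.5, so result = 1
~p: Gödel ¬ of 0.5 = 0 (operand ≠ 0)
((q -> p) /\ ~p) = min(1, 0) = 0
~((q -> p) /\ ~p): Gödel ¬ of 0 = 1 (operand is 0)
((r \/ q) -> ~((q -> p) /\ ~p)): 0.6 ≤ 1, so result = 1
(((q -> q) -> p) -> ((r \/ q) -> ~((q -> p) /\ ~p))): 0.5 ≤ 1, so result = 1
(r \/ r) = max(0.6, 0.6) = 0.6
(p -> (r \/ r)): 0.5 ≤ 0.6, so result = 1
(p \/ p) = max(0.5, 0.5) = 0.5
(r \/ (p \/ p)) = max(0.6, 0.5) = 0.6
((r \/ (p \/ p)) /\ r) = min(0.6, 0.6) = 0.6
((p -> (r \/ r)) -> ((r \/ (p \/ p)) /\ r)): 1 > 0.6, so result = 0.6
((((q -> q) -> p) -> ((r \/ q) -> ~((q -> p) /\ ~p))) /\ ((p -> (r \/ r)) -> ((r \/ (p \/ p)) /\ r))) = min(1, 0.6) = 0.6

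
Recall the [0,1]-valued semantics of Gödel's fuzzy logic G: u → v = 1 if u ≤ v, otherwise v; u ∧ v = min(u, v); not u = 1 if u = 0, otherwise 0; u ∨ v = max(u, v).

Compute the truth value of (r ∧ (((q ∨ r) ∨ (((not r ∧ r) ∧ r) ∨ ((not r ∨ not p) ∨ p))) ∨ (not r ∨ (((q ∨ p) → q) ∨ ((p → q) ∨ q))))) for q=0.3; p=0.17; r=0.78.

(q ∨ r) = max(0.3, 0.78) = 0.78
not r: Gödel ¬ of 0.78 = 0 (operand ≠ 0)
(not r ∧ r) = min(0, 0.78) = 0
((not r ∧ r) ∧ r) = min(0, 0.78) = 0
not r: Gödel ¬ of 0.78 = 0 (operand ≠ 0)
not p: Gödel ¬ of 0.17 = 0 (operand ≠ 0)
(not r ∨ not p) = max(0, 0) = 0
((not r ∨ not p) ∨ p) = max(0, 0.17) = 0.17
(((not r ∧ r) ∧ r) ∨ ((not r ∨ not p) ∨ p)) = max(0, 0.17) = 0.17
((q ∨ r) ∨ (((not r ∧ r) ∧ r) ∨ ((not r ∨ not p) ∨ p))) = max(0.78, 0.17) = 0.78
not r: Gödel ¬ of 0.78 = 0 (operand ≠ 0)
(q ∨ p) = max(0.3, 0.17) = 0.3
((q ∨ p) → q): 0.3 ≤ 0.3, so result = 1
(p → q): 0.17 ≤ 0.3, so result = 1
((p → q) ∨ q) = max(1, 0.3) = 1
(((q ∨ p) → q) ∨ ((p → q) ∨ q)) = max(1, 1) = 1
(not r ∨ (((q ∨ p) → q) ∨ ((p → q) ∨ q))) = max(0, 1) = 1
(((q ∨ r) ∨ (((not r ∧ r) ∧ r) ∨ ((not r ∨ not p) ∨ p))) ∨ (not r ∨ (((q ∨ p) → q) ∨ ((p → q) ∨ q)))) = max(0.78, 1) = 1
(r ∧ (((q ∨ r) ∨ (((not r ∧ r) ∧ r) ∨ ((not r ∨ not p) ∨ p))) ∨ (not r ∨ (((q ∨ p) → q) ∨ ((p → q) ∨ q))))) = min(0.78, 1) = 0.78

0.78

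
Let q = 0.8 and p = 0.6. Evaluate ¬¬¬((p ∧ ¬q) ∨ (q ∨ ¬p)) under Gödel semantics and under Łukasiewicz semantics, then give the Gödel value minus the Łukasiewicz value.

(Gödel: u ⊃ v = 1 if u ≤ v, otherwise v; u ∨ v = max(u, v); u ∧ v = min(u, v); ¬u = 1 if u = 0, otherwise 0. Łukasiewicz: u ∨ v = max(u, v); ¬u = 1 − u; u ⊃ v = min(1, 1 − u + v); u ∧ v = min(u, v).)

Gödel evaluation:
  ¬q: Gödel ¬ of 0.8 = 0 (operand ≠ 0)
  (p ∧ ¬q) = min(0.6, 0) = 0
  ¬p: Gödel ¬ of 0.6 = 0 (operand ≠ 0)
  (q ∨ ¬p) = max(0.8, 0) = 0.8
  ((p ∧ ¬q) ∨ (q ∨ ¬p)) = max(0, 0.8) = 0.8
  ¬((p ∧ ¬q) ∨ (q ∨ ¬p)): Gödel ¬ of 0.8 = 0 (operand ≠ 0)
  ¬¬((p ∧ ¬q) ∨ (q ∨ ¬p)): Gödel ¬ of 0 = 1 (operand is 0)
  ¬¬¬((p ∧ ¬q) ∨ (q ∨ ¬p)): Gödel ¬ of 1 = 0 (operand ≠ 0)
  Gödel value = 0
Łukasiewicz evaluation:
  ¬q: Łukasiewicz ¬ gives 1 − 0.8 = 0.2
  (p ∧ ¬q) = min(0.6, 0.2) = 0.2
  ¬p: Łukasiewicz ¬ gives 1 − 0.6 = 0.4
  (q ∨ ¬p) = max(0.8, 0.4) = 0.8
  ((p ∧ ¬q) ∨ (q ∨ ¬p)) = max(0.2, 0.8) = 0.8
  ¬((p ∧ ¬q) ∨ (q ∨ ¬p)): Łukasiewicz ¬ gives 1 − 0.8 = 0.2
  ¬¬((p ∧ ¬q) ∨ (q ∨ ¬p)): Łukasiewicz ¬ gives 1 − 0.2 = 0.8
  ¬¬¬((p ∧ ¬q) ∨ (q ∨ ¬p)): Łukasiewicz ¬ gives 1 − 0.8 = 0.2
  Łukasiewicz value = 0.2
Difference: 0 − 0.2 = -0.20

-0.20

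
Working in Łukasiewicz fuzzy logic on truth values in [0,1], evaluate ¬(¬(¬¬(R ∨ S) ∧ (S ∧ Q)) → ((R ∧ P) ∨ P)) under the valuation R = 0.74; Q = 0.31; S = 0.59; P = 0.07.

(R ∨ S) = max(0.74, 0.59) = 0.74
¬(R ∨ S): Łukasiewicz ¬ gives 1 − 0.74 = 0.26
¬¬(R ∨ S): Łukasiewicz ¬ gives 1 − 0.26 = 0.74
(S ∧ Q) = min(0.59, 0.31) = 0.31
(¬¬(R ∨ S) ∧ (S ∧ Q)) = min(0.74, 0.31) = 0.31
¬(¬¬(R ∨ S) ∧ (S ∧ Q)): Łukasiewicz ¬ gives 1 − 0.31 = 0.69
(R ∧ P) = min(0.74, 0.07) = 0.07
((R ∧ P) ∨ P) = max(0.07, 0.07) = 0.07
(¬(¬¬(R ∨ S) ∧ (S ∧ Q)) → ((R ∧ P) ∨ P)): min(1, 1 − 0.69 + 0.07) = 0.38
¬(¬(¬¬(R ∨ S) ∧ (S ∧ Q)) → ((R ∧ P) ∨ P)): Łukasiewicz ¬ gives 1 − 0.38 = 0.62

0.62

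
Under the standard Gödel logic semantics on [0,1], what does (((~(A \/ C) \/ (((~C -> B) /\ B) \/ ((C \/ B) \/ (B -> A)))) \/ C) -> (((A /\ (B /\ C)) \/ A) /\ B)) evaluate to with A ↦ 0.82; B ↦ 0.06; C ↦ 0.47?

0.06

(A \/ C) = max(0.82, 0.47) = 0.82
~(A \/ C): Gödel ¬ of 0.82 = 0 (operand ≠ 0)
~C: Gödel ¬ of 0.47 = 0 (operand ≠ 0)
(~C -> B): 0 ≤ 0.06, so result = 1
((~C -> B) /\ B) = min(1, 0.06) = 0.06
(C \/ B) = max(0.47, 0.06) = 0.47
(B -> A): 0.06 ≤ 0.82, so result = 1
((C \/ B) \/ (B -> A)) = max(0.47, 1) = 1
(((~C -> B) /\ B) \/ ((C \/ B) \/ (B -> A))) = max(0.06, 1) = 1
(~(A \/ C) \/ (((~C -> B) /\ B) \/ ((C \/ B) \/ (B -> A)))) = max(0, 1) = 1
((~(A \/ C) \/ (((~C -> B) /\ B) \/ ((C \/ B) \/ (B -> A)))) \/ C) = max(1, 0.47) = 1
(B /\ C) = min(0.06, 0.47) = 0.06
(A /\ (B /\ C)) = min(0.82, 0.06) = 0.06
((A /\ (B /\ C)) \/ A) = max(0.06, 0.82) = 0.82
(((A /\ (B /\ C)) \/ A) /\ B) = min(0.82, 0.06) = 0.06
(((~(A \/ C) \/ (((~C -> B) /\ B) \/ ((C \/ B) \/ (B -> A)))) \/ C) -> (((A /\ (B /\ C)) \/ A) /\ B)): 1 > 0.06, so result = 0.06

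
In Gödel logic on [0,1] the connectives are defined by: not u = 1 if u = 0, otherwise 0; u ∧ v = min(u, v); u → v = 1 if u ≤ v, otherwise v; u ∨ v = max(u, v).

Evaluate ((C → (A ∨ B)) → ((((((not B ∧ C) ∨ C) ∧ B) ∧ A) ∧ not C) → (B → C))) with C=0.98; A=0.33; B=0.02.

(A ∨ B) = max(0.33, 0.02) = 0.33
(C → (A ∨ B)): 0.98 > 0.33, so result = 0.33
not B: Gödel ¬ of 0.02 = 0 (operand ≠ 0)
(not B ∧ C) = min(0, 0.98) = 0
((not B ∧ C) ∨ C) = max(0, 0.98) = 0.98
(((not B ∧ C) ∨ C) ∧ B) = min(0.98, 0.02) = 0.02
((((not B ∧ C) ∨ C) ∧ B) ∧ A) = min(0.02, 0.33) = 0.02
not C: Gödel ¬ of 0.98 = 0 (operand ≠ 0)
(((((not B ∧ C) ∨ C) ∧ B) ∧ A) ∧ not C) = min(0.02, 0) = 0
(B → C): 0.02 ≤ 0.98, so result = 1
((((((not B ∧ C) ∨ C) ∧ B) ∧ A) ∧ not C) → (B → C)): 0 ≤ 1, so result = 1
((C → (A ∨ B)) → ((((((not B ∧ C) ∨ C) ∧ B) ∧ A) ∧ not C) → (B → C))): 0.33 ≤ 1, so result = 1

1.00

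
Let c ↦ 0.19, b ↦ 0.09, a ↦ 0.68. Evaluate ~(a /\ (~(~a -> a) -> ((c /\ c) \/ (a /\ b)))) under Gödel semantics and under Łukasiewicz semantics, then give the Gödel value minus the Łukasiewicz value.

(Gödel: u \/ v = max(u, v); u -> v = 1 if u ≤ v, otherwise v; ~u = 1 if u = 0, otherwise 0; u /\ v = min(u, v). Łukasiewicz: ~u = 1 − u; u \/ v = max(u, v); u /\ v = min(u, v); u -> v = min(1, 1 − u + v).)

-0.32

Gödel evaluation:
  ~a: Gödel ¬ of 0.68 = 0 (operand ≠ 0)
  (~a -> a): 0 ≤ 0.68, so result = 1
  ~(~a -> a): Gödel ¬ of 1 = 0 (operand ≠ 0)
  (c /\ c) = min(0.19, 0.19) = 0.19
  (a /\ b) = min(0.68, 0.09) = 0.09
  ((c /\ c) \/ (a /\ b)) = max(0.19, 0.09) = 0.19
  (~(~a -> a) -> ((c /\ c) \/ (a /\ b))): 0 ≤ 0.19, so result = 1
  (a /\ (~(~a -> a) -> ((c /\ c) \/ (a /\ b)))) = min(0.68, 1) = 0.68
  ~(a /\ (~(~a -> a) -> ((c /\ c) \/ (a /\ b)))): Gödel ¬ of 0.68 = 0 (operand ≠ 0)
  Gödel value = 0
Łukasiewicz evaluation:
  ~a: Łukasiewicz ¬ gives 1 − 0.68 = 0.32
  (~a -> a): min(1, 1 − 0.32 + 0.68) = 1
  ~(~a -> a): Łukasiewicz ¬ gives 1 − 1 = 0
  (c /\ c) = min(0.19, 0.19) = 0.19
  (a /\ b) = min(0.68, 0.09) = 0.09
  ((c /\ c) \/ (a /\ b)) = max(0.19, 0.09) = 0.19
  (~(~a -> a) -> ((c /\ c) \/ (a /\ b))): min(1, 1 − 0 + 0.19) = 1
  (a /\ (~(~a -> a) -> ((c /\ c) \/ (a /\ b)))) = min(0.68, 1) = 0.68
  ~(a /\ (~(~a -> a) -> ((c /\ c) \/ (a /\ b)))): Łukasiewicz ¬ gives 1 − 0.68 = 0.32
  Łukasiewicz value = 0.32
Difference: 0 − 0.32 = -0.32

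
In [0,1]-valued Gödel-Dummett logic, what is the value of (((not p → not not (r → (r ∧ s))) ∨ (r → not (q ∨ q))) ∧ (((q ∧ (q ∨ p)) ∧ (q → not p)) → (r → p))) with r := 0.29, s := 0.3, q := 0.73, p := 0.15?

1.00

not p: Gödel ¬ of 0.15 = 0 (operand ≠ 0)
(r ∧ s) = min(0.29, 0.3) = 0.29
(r → (r ∧ s)): 0.29 ≤ 0.29, so result = 1
not (r → (r ∧ s)): Gödel ¬ of 1 = 0 (operand ≠ 0)
not not (r → (r ∧ s)): Gödel ¬ of 0 = 1 (operand is 0)
(not p → not not (r → (r ∧ s))): 0 ≤ 1, so result = 1
(q ∨ q) = max(0.73, 0.73) = 0.73
not (q ∨ q): Gödel ¬ of 0.73 = 0 (operand ≠ 0)
(r → not (q ∨ q)): 0.29 > 0, so result = 0
((not p → not not (r → (r ∧ s))) ∨ (r → not (q ∨ q))) = max(1, 0) = 1
(q ∨ p) = max(0.73, 0.15) = 0.73
(q ∧ (q ∨ p)) = min(0.73, 0.73) = 0.73
not p: Gödel ¬ of 0.15 = 0 (operand ≠ 0)
(q → not p): 0.73 > 0, so result = 0
((q ∧ (q ∨ p)) ∧ (q → not p)) = min(0.73, 0) = 0
(r → p): 0.29 > 0.15, so result = 0.15
(((q ∧ (q ∨ p)) ∧ (q → not p)) → (r → p)): 0 ≤ 0.15, so result = 1
(((not p → not not (r → (r ∧ s))) ∨ (r → not (q ∨ q))) ∧ (((q ∧ (q ∨ p)) ∧ (q → not p)) → (r → p))) = min(1, 1) = 1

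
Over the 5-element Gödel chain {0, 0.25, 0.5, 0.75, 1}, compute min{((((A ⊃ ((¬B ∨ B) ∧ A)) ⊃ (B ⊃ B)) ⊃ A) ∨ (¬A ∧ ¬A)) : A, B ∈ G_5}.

0.25

The minimum is attained at A = 0.25, B = 0:
  ¬B: Gödel ¬ of 0 = 1 (operand is 0)
  (¬B ∨ B) = max(1, 0) = 1
  ((¬B ∨ B) ∧ A) = min(1, 0.25) = 0.25
  (A ⊃ ((¬B ∨ B) ∧ A)): 0.25 ≤ 0.25, so result = 1
  (B ⊃ B): 0 ≤ 0, so result = 1
  ((A ⊃ ((¬B ∨ B) ∧ A)) ⊃ (B ⊃ B)): 1 ≤ 1, so result = 1
  (((A ⊃ ((¬B ∨ B) ∧ A)) ⊃ (B ⊃ B)) ⊃ A): 1 > 0.25, so result = 0.25
  ¬A: Gödel ¬ of 0.25 = 0 (operand ≠ 0)
  ¬A: Gödel ¬ of 0.25 = 0 (operand ≠ 0)
  (¬A ∧ ¬A) = min(0, 0) = 0
  ((((A ⊃ ((¬B ∨ B) ∧ A)) ⊃ (B ⊃ B)) ⊃ A) ∨ (¬A ∧ ¬A)) = max(0.25, 0) = 0.25
Checking all 25 assignments confirms none give a value below 0.25.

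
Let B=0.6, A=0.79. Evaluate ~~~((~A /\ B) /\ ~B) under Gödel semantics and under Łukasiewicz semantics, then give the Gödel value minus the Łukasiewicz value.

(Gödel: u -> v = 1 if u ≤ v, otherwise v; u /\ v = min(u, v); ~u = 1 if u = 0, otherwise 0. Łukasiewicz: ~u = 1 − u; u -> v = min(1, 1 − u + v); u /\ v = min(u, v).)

Gödel evaluation:
  ~A: Gödel ¬ of 0.79 = 0 (operand ≠ 0)
  (~A /\ B) = min(0, 0.6) = 0
  ~B: Gödel ¬ of 0.6 = 0 (operand ≠ 0)
  ((~A /\ B) /\ ~B) = min(0, 0) = 0
  ~((~A /\ B) /\ ~B): Gödel ¬ of 0 = 1 (operand is 0)
  ~~((~A /\ B) /\ ~B): Gödel ¬ of 1 = 0 (operand ≠ 0)
  ~~~((~A /\ B) /\ ~B): Gödel ¬ of 0 = 1 (operand is 0)
  Gödel value = 1
Łukasiewicz evaluation:
  ~A: Łukasiewicz ¬ gives 1 − 0.79 = 0.21
  (~A /\ B) = min(0.21, 0.6) = 0.21
  ~B: Łukasiewicz ¬ gives 1 − 0.6 = 0.4
  ((~A /\ B) /\ ~B) = min(0.21, 0.4) = 0.21
  ~((~A /\ B) /\ ~B): Łukasiewicz ¬ gives 1 − 0.21 = 0.79
  ~~((~A /\ B) /\ ~B): Łukasiewicz ¬ gives 1 − 0.79 = 0.21
  ~~~((~A /\ B) /\ ~B): Łukasiewicz ¬ gives 1 − 0.21 = 0.79
  Łukasiewicz value = 0.79
Difference: 1 − 0.79 = 0.21

0.21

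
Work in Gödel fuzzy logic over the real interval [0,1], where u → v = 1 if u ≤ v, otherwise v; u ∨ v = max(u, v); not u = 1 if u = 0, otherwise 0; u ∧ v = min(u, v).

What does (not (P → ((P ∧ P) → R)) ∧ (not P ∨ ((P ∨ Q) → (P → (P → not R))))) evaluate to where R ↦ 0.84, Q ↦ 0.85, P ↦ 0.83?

(P ∧ P) = min(0.83, 0.83) = 0.83
((P ∧ P) → R): 0.83 ≤ 0.84, so result = 1
(P → ((P ∧ P) → R)): 0.83 ≤ 1, so result = 1
not (P → ((P ∧ P) → R)): Gödel ¬ of 1 = 0 (operand ≠ 0)
not P: Gödel ¬ of 0.83 = 0 (operand ≠ 0)
(P ∨ Q) = max(0.83, 0.85) = 0.85
not R: Gödel ¬ of 0.84 = 0 (operand ≠ 0)
(P → not R): 0.83 > 0, so result = 0
(P → (P → not R)): 0.83 > 0, so result = 0
((P ∨ Q) → (P → (P → not R))): 0.85 > 0, so result = 0
(not P ∨ ((P ∨ Q) → (P → (P → not R)))) = max(0, 0) = 0
(not (P → ((P ∧ P) → R)) ∧ (not P ∨ ((P ∨ Q) → (P → (P → not R))))) = min(0, 0) = 0

0.00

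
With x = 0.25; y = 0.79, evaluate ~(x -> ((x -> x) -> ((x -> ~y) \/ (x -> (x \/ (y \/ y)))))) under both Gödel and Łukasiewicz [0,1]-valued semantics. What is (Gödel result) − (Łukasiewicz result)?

0.00

Gödel evaluation:
  (x -> x): 0.25 ≤ 0.25, so result = 1
  ~y: Gödel ¬ of 0.79 = 0 (operand ≠ 0)
  (x -> ~y): 0.25 > 0, so result = 0
  (y \/ y) = max(0.79, 0.79) = 0.79
  (x \/ (y \/ y)) = max(0.25, 0.79) = 0.79
  (x -> (x \/ (y \/ y))): 0.25 ≤ 0.79, so result = 1
  ((x -> ~y) \/ (x -> (x \/ (y \/ y)))) = max(0, 1) = 1
  ((x -> x) -> ((x -> ~y) \/ (x -> (x \/ (y \/ y))))): 1 ≤ 1, so result = 1
  (x -> ((x -> x) -> ((x -> ~y) \/ (x -> (x \/ (y \/ y)))))): 0.25 ≤ 1, so result = 1
  ~(x -> ((x -> x) -> ((x -> ~y) \/ (x -> (x \/ (y \/ y)))))): Gödel ¬ of 1 = 0 (operand ≠ 0)
  Gödel value = 0
Łukasiewicz evaluation:
  (x -> x): min(1, 1 − 0.25 + 0.25) = 1
  ~y: Łukasiewicz ¬ gives 1 − 0.79 = 0.21
  (x -> ~y): min(1, 1 − 0.25 + 0.21) = 0.96
  (y \/ y) = max(0.79, 0.79) = 0.79
  (x \/ (y \/ y)) = max(0.25, 0.79) = 0.79
  (x -> (x \/ (y \/ y))): min(1, 1 − 0.25 + 0.79) = 1
  ((x -> ~y) \/ (x -> (x \/ (y \/ y)))) = max(0.96, 1) = 1
  ((x -> x) -> ((x -> ~y) \/ (x -> (x \/ (y \/ y))))): min(1, 1 − 1 + 1) = 1
  (x -> ((x -> x) -> ((x -> ~y) \/ (x -> (x \/ (y \/ y)))))): min(1, 1 − 0.25 + 1) = 1
  ~(x -> ((x -> x) -> ((x -> ~y) \/ (x -> (x \/ (y \/ y)))))): Łukasiewicz ¬ gives 1 − 1 = 0
  Łukasiewicz value = 0
Difference: 0 − 0 = 0.00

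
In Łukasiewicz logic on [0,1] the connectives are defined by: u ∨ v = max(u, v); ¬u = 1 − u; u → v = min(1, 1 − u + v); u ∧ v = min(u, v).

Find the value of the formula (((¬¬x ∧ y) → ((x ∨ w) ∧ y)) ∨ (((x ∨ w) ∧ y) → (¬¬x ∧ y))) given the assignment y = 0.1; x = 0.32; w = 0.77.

1.00

¬x: Łukasiewicz ¬ gives 1 − 0.32 = 0.68
¬¬x: Łukasiewicz ¬ gives 1 − 0.68 = 0.32
(¬¬x ∧ y) = min(0.32, 0.1) = 0.1
(x ∨ w) = max(0.32, 0.77) = 0.77
((x ∨ w) ∧ y) = min(0.77, 0.1) = 0.1
((¬¬x ∧ y) → ((x ∨ w) ∧ y)): min(1, 1 − 0.1 + 0.1) = 1
(x ∨ w) = max(0.32, 0.77) = 0.77
((x ∨ w) ∧ y) = min(0.77, 0.1) = 0.1
¬x: Łukasiewicz ¬ gives 1 − 0.32 = 0.68
¬¬x: Łukasiewicz ¬ gives 1 − 0.68 = 0.32
(¬¬x ∧ y) = min(0.32, 0.1) = 0.1
(((x ∨ w) ∧ y) → (¬¬x ∧ y)): min(1, 1 − 0.1 + 0.1) = 1
(((¬¬x ∧ y) → ((x ∨ w) ∧ y)) ∨ (((x ∨ w) ∧ y) → (¬¬x ∧ y))) = max(1, 1) = 1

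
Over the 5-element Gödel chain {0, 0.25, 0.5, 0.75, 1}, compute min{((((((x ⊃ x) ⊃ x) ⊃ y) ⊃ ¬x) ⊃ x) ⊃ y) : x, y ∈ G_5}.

The minimum is attained at x = 0.25, y = 0:
  (x ⊃ x): 0.25 ≤ 0.25, so result = 1
  ((x ⊃ x) ⊃ x): 1 > 0.25, so result = 0.25
  (((x ⊃ x) ⊃ x) ⊃ y): 0.25 > 0, so result = 0
  ¬x: Gödel ¬ of 0.25 = 0 (operand ≠ 0)
  ((((x ⊃ x) ⊃ x) ⊃ y) ⊃ ¬x): 0 ≤ 0, so result = 1
  (((((x ⊃ x) ⊃ x) ⊃ y) ⊃ ¬x) ⊃ x): 1 > 0.25, so result = 0.25
  ((((((x ⊃ x) ⊃ x) ⊃ y) ⊃ ¬x) ⊃ x) ⊃ y): 0.25 > 0, so result = 0
Checking all 25 assignments confirms none give a value below 0.00.

0.00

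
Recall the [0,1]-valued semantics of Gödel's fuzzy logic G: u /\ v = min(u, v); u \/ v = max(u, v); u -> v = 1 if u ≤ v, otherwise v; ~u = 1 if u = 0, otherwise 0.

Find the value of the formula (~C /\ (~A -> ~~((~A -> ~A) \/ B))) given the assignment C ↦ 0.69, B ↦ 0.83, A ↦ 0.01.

0.00

~C: Gödel ¬ of 0.69 = 0 (operand ≠ 0)
~A: Gödel ¬ of 0.01 = 0 (operand ≠ 0)
~A: Gödel ¬ of 0.01 = 0 (operand ≠ 0)
~A: Gödel ¬ of 0.01 = 0 (operand ≠ 0)
(~A -> ~A): 0 ≤ 0, so result = 1
((~A -> ~A) \/ B) = max(1, 0.83) = 1
~((~A -> ~A) \/ B): Gödel ¬ of 1 = 0 (operand ≠ 0)
~~((~A -> ~A) \/ B): Gödel ¬ of 0 = 1 (operand is 0)
(~A -> ~~((~A -> ~A) \/ B)): 0 ≤ 1, so result = 1
(~C /\ (~A -> ~~((~A -> ~A) \/ B))) = min(0, 1) = 0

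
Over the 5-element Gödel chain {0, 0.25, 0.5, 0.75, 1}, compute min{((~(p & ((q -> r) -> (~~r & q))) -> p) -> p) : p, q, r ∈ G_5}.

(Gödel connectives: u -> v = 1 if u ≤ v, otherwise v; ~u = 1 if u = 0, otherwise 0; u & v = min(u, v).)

0.25

The minimum is attained at p = 0.25, q = 0.25, r = 0:
  (q -> r): 0.25 > 0, so result = 0
  ~r: Gödel ¬ of 0 = 1 (operand is 0)
  ~~r: Gödel ¬ of 1 = 0 (operand ≠ 0)
  (~~r & q) = min(0, 0.25) = 0
  ((q -> r) -> (~~r & q)): 0 ≤ 0, so result = 1
  (p & ((q -> r) -> (~~r & q))) = min(0.25, 1) = 0.25
  ~(p & ((q -> r) -> (~~r & q))): Gödel ¬ of 0.25 = 0 (operand ≠ 0)
  (~(p & ((q -> r) -> (~~r & q))) -> p): 0 ≤ 0.25, so result = 1
  ((~(p & ((q -> r) -> (~~r & q))) -> p) -> p): 1 > 0.25, so result = 0.25
Checking all 125 assignments confirms none give a value below 0.25.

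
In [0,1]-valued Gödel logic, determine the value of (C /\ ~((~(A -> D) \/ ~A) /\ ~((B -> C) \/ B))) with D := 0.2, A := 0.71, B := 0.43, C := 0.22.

(A -> D): 0.71 > 0.2, so result = 0.2
~(A -> D): Gödel ¬ of 0.2 = 0 (operand ≠ 0)
~A: Gödel ¬ of 0.71 = 0 (operand ≠ 0)
(~(A -> D) \/ ~A) = max(0, 0) = 0
(B -> C): 0.43 > 0.22, so result = 0.22
((B -> C) \/ B) = max(0.22, 0.43) = 0.43
~((B -> C) \/ B): Gödel ¬ of 0.43 = 0 (operand ≠ 0)
((~(A -> D) \/ ~A) /\ ~((B -> C) \/ B)) = min(0, 0) = 0
~((~(A -> D) \/ ~A) /\ ~((B -> C) \/ B)): Gödel ¬ of 0 = 1 (operand is 0)
(C /\ ~((~(A -> D) \/ ~A) /\ ~((B -> C) \/ B))) = min(0.22, 1) = 0.22

0.22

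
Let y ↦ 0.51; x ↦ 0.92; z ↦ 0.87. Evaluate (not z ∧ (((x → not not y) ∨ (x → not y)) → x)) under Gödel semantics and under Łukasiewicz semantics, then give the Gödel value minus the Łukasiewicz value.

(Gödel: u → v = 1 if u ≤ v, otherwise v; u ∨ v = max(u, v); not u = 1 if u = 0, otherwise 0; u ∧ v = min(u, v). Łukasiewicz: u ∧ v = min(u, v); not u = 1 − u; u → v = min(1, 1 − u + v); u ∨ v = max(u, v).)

-0.13

Gödel evaluation:
  not z: Gödel ¬ of 0.87 = 0 (operand ≠ 0)
  not y: Gödel ¬ of 0.51 = 0 (operand ≠ 0)
  not not y: Gödel ¬ of 0 = 1 (operand is 0)
  (x → not not y): 0.92 ≤ 1, so result = 1
  not y: Gödel ¬ of 0.51 = 0 (operand ≠ 0)
  (x → not y): 0.92 > 0, so result = 0
  ((x → not not y) ∨ (x → not y)) = max(1, 0) = 1
  (((x → not not y) ∨ (x → not y)) → x): 1 > 0.92, so result = 0.92
  (not z ∧ (((x → not not y) ∨ (x → not y)) → x)) = min(0, 0.92) = 0
  Gödel value = 0
Łukasiewicz evaluation:
  not z: Łukasiewicz ¬ gives 1 − 0.87 = 0.13
  not y: Łukasiewicz ¬ gives 1 − 0.51 = 0.49
  not not y: Łukasiewicz ¬ gives 1 − 0.49 = 0.51
  (x → not not y): min(1, 1 − 0.92 + 0.51) = 0.59
  not y: Łukasiewicz ¬ gives 1 − 0.51 = 0.49
  (x → not y): min(1, 1 − 0.92 + 0.49) = 0.57
  ((x → not not y) ∨ (x → not y)) = max(0.59, 0.57) = 0.59
  (((x → not not y) ∨ (x → not y)) → x): min(1, 1 − 0.59 + 0.92) = 1
  (not z ∧ (((x → not not y) ∨ (x → not y)) → x)) = min(0.13, 1) = 0.13
  Łukasiewicz value = 0.13
Difference: 0 − 0.13 = -0.13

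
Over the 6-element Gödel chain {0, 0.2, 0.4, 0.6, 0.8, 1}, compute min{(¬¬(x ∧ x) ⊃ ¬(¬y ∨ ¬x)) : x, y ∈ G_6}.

The minimum is attained at x = 0.2, y = 0:
  (x ∧ x) = min(0.2, 0.2) = 0.2
  ¬(x ∧ x): Gödel ¬ of 0.2 = 0 (operand ≠ 0)
  ¬¬(x ∧ x): Gödel ¬ of 0 = 1 (operand is 0)
  ¬y: Gödel ¬ of 0 = 1 (operand is 0)
  ¬x: Gödel ¬ of 0.2 = 0 (operand ≠ 0)
  (¬y ∨ ¬x) = max(1, 0) = 1
  ¬(¬y ∨ ¬x): Gödel ¬ of 1 = 0 (operand ≠ 0)
  (¬¬(x ∧ x) ⊃ ¬(¬y ∨ ¬x)): 1 > 0, so result = 0
Checking all 36 assignments confirms none give a value below 0.00.

0.00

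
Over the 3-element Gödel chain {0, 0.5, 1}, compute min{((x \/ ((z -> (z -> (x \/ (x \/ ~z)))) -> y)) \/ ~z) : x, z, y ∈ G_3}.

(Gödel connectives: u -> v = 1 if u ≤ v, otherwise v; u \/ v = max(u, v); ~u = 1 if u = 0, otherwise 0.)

The minimum is attained at x = 0.5, z = 0.5, y = 0:
  ~z: Gödel ¬ of 0.5 = 0 (operand ≠ 0)
  (x \/ ~z) = max(0.5, 0) = 0.5
  (x \/ (x \/ ~z)) = max(0.5, 0.5) = 0.5
  (z -> (x \/ (x \/ ~z))): 0.5 ≤ 0.5, so result = 1
  (z -> (z -> (x \/ (x \/ ~z)))): 0.5 ≤ 1, so result = 1
  ((z -> (z -> (x \/ (x \/ ~z)))) -> y): 1 > 0, so result = 0
  (x \/ ((z -> (z -> (x \/ (x \/ ~z)))) -> y)) = max(0.5, 0) = 0.5
  ~z: Gödel ¬ of 0.5 = 0 (operand ≠ 0)
  ((x \/ ((z -> (z -> (x \/ (x \/ ~z)))) -> y)) \/ ~z) = max(0.5, 0) = 0.5
Checking all 27 assignments confirms none give a value below 0.50.

0.50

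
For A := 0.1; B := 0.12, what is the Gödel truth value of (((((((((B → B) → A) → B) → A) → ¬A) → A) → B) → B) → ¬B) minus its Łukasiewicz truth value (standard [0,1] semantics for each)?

-1.00

Gödel evaluation:
  (B → B): 0.12 ≤ 0.12, so result = 1
  ((B → B) → A): 1 > 0.1, so result = 0.1
  (((B → B) → A) → B): 0.1 ≤ 0.12, so result = 1
  ((((B → B) → A) → B) → A): 1 > 0.1, so result = 0.1
  ¬A: Gödel ¬ of 0.1 = 0 (operand ≠ 0)
  (((((B → B) → A) → B) → A) → ¬A): 0.1 > 0, so result = 0
  ((((((B → B) → A) → B) → A) → ¬A) → A): 0 ≤ 0.1, so result = 1
  (((((((B → B) → A) → B) → A) → ¬A) → A) → B): 1 > 0.12, so result = 0.12
  ((((((((B → B) → A) → B) → A) → ¬A) → A) → B) → B): 0.12 ≤ 0.12, so result = 1
  ¬B: Gödel ¬ of 0.12 = 0 (operand ≠ 0)
  (((((((((B → B) → A) → B) → A) → ¬A) → A) → B) → B) → ¬B): 1 > 0, so result = 0
  Gödel value = 0
Łukasiewicz evaluation:
  (B → B): min(1, 1 − 0.12 + 0.12) = 1
  ((B → B) → A): min(1, 1 − 1 + 0.1) = 0.1
  (((B → B) → A) → B): min(1, 1 − 0.1 + 0.12) = 1
  ((((B → B) → A) → B) → A): min(1, 1 − 1 + 0.1) = 0.1
  ¬A: Łukasiewicz ¬ gives 1 − 0.1 = 0.9
  (((((B → B) → A) → B) → A) → ¬A): min(1, 1 − 0.1 + 0.9) = 1
  ((((((B → B) → A) → B) → A) → ¬A) → A): min(1, 1 − 1 + 0.1) = 0.1
  (((((((B → B) → A) → B) → A) → ¬A) → A) → B): min(1, 1 − 0.1 + 0.12) = 1
  ((((((((B → B) → A) → B) → A) → ¬A) → A) → B) → B): min(1, 1 − 1 + 0.12) = 0.12
  ¬B: Łukasiewicz ¬ gives 1 − 0.12 = 0.88
  (((((((((B → B) → A) → B) → A) → ¬A) → A) → B) → B) → ¬B): min(1, 1 − 0.12 + 0.88) = 1
  Łukasiewicz value = 1
Difference: 0 − 1 = -1.00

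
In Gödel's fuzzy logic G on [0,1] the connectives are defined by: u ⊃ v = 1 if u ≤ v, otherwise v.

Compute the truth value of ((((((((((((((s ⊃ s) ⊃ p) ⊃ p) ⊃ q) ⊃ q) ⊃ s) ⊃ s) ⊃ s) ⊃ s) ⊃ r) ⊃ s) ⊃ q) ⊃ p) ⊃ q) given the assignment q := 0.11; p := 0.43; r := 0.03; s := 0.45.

0.11

(s ⊃ s): 0.45 ≤ 0.45, so result = 1
((s ⊃ s) ⊃ p): 1 > 0.43, so result = 0.43
(((s ⊃ s) ⊃ p) ⊃ p): 0.43 ≤ 0.43, so result = 1
((((s ⊃ s) ⊃ p) ⊃ p) ⊃ q): 1 > 0.11, so result = 0.11
(((((s ⊃ s) ⊃ p) ⊃ p) ⊃ q) ⊃ q): 0.11 ≤ 0.11, so result = 1
((((((s ⊃ s) ⊃ p) ⊃ p) ⊃ q) ⊃ q) ⊃ s): 1 > 0.45, so result = 0.45
(((((((s ⊃ s) ⊃ p) ⊃ p) ⊃ q) ⊃ q) ⊃ s) ⊃ s): 0.45 ≤ 0.45, so result = 1
((((((((s ⊃ s) ⊃ p) ⊃ p) ⊃ q) ⊃ q) ⊃ s) ⊃ s) ⊃ s): 1 > 0.45, so result = 0.45
(((((((((s ⊃ s) ⊃ p) ⊃ p) ⊃ q) ⊃ q) ⊃ s) ⊃ s) ⊃ s) ⊃ s): 0.45 ≤ 0.45, so result = 1
((((((((((s ⊃ s) ⊃ p) ⊃ p) ⊃ q) ⊃ q) ⊃ s) ⊃ s) ⊃ s) ⊃ s) ⊃ r): 1 > 0.03, so result = 0.03
(((((((((((s ⊃ s) ⊃ p) ⊃ p) ⊃ q) ⊃ q) ⊃ s) ⊃ s) ⊃ s) ⊃ s) ⊃ r) ⊃ s): 0.03 ≤ 0.45, so result = 1
((((((((((((s ⊃ s) ⊃ p) ⊃ p) ⊃ q) ⊃ q) ⊃ s) ⊃ s) ⊃ s) ⊃ s) ⊃ r) ⊃ s) ⊃ q): 1 > 0.11, so result = 0.11
(((((((((((((s ⊃ s) ⊃ p) ⊃ p) ⊃ q) ⊃ q) ⊃ s) ⊃ s) ⊃ s) ⊃ s) ⊃ r) ⊃ s) ⊃ q) ⊃ p): 0.11 ≤ 0.43, so result = 1
((((((((((((((s ⊃ s) ⊃ p) ⊃ p) ⊃ q) ⊃ q) ⊃ s) ⊃ s) ⊃ s) ⊃ s) ⊃ r) ⊃ s) ⊃ q) ⊃ p) ⊃ q): 1 > 0.11, so result = 0.11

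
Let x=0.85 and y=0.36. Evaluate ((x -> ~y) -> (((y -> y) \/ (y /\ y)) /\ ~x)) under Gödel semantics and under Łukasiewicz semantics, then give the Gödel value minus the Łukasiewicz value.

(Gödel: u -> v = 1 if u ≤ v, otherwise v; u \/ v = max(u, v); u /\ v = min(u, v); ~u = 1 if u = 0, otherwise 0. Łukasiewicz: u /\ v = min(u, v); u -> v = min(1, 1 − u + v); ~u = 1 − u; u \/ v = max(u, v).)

0.64

Gödel evaluation:
  ~y: Gödel ¬ of 0.36 = 0 (operand ≠ 0)
  (x -> ~y): 0.85 > 0, so result = 0
  (y -> y): 0.36 ≤ 0.36, so result = 1
  (y /\ y) = min(0.36, 0.36) = 0.36
  ((y -> y) \/ (y /\ y)) = max(1, 0.36) = 1
  ~x: Gödel ¬ of 0.85 = 0 (operand ≠ 0)
  (((y -> y) \/ (y /\ y)) /\ ~x) = min(1, 0) = 0
  ((x -> ~y) -> (((y -> y) \/ (y /\ y)) /\ ~x)): 0 ≤ 0, so result = 1
  Gödel value = 1
Łukasiewicz evaluation:
  ~y: Łukasiewicz ¬ gives 1 − 0.36 = 0.64
  (x -> ~y): min(1, 1 − 0.85 + 0.64) = 0.79
  (y -> y): min(1, 1 − 0.36 + 0.36) = 1
  (y /\ y) = min(0.36, 0.36) = 0.36
  ((y -> y) \/ (y /\ y)) = max(1, 0.36) = 1
  ~x: Łukasiewicz ¬ gives 1 − 0.85 = 0.15
  (((y -> y) \/ (y /\ y)) /\ ~x) = min(1, 0.15) = 0.15
  ((x -> ~y) -> (((y -> y) \/ (y /\ y)) /\ ~x)): min(1, 1 − 0.79 + 0.15) = 0.36
  Łukasiewicz value = 0.36
Difference: 1 − 0.36 = 0.64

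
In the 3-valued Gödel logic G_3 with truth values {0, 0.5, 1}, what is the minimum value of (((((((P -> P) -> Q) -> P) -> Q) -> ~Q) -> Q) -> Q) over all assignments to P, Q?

0.50

The minimum is attained at P = 0, Q = 0.5:
  (P -> P): 0 ≤ 0, so result = 1
  ((P -> P) -> Q): 1 > 0.5, so result = 0.5
  (((P -> P) -> Q) -> P): 0.5 > 0, so result = 0
  ((((P -> P) -> Q) -> P) -> Q): 0 ≤ 0.5, so result = 1
  ~Q: Gödel ¬ of 0.5 = 0 (operand ≠ 0)
  (((((P -> P) -> Q) -> P) -> Q) -> ~Q): 1 > 0, so result = 0
  ((((((P -> P) -> Q) -> P) -> Q) -> ~Q) -> Q): 0 ≤ 0.5, so result = 1
  (((((((P -> P) -> Q) -> P) -> Q) -> ~Q) -> Q) -> Q): 1 > 0.5, so result = 0.5
Checking all 9 assignments confirms none give a value below 0.50.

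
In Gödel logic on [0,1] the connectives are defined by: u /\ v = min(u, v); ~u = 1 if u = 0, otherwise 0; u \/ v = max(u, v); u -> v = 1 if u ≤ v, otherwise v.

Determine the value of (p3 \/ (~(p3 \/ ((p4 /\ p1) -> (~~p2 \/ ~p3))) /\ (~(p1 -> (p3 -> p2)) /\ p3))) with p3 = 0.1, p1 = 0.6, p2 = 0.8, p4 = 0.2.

(p4 /\ p1) = min(0.2, 0.6) = 0.2
~p2: Gödel ¬ of 0.8 = 0 (operand ≠ 0)
~~p2: Gödel ¬ of 0 = 1 (operand is 0)
~p3: Gödel ¬ of 0.1 = 0 (operand ≠ 0)
(~~p2 \/ ~p3) = max(1, 0) = 1
((p4 /\ p1) -> (~~p2 \/ ~p3)): 0.2 ≤ 1, so result = 1
(p3 \/ ((p4 /\ p1) -> (~~p2 \/ ~p3))) = max(0.1, 1) = 1
~(p3 \/ ((p4 /\ p1) -> (~~p2 \/ ~p3))): Gödel ¬ of 1 = 0 (operand ≠ 0)
(p3 -> p2): 0.1 ≤ 0.8, so result = 1
(p1 -> (p3 -> p2)): 0.6 ≤ 1, so result = 1
~(p1 -> (p3 -> p2)): Gödel ¬ of 1 = 0 (operand ≠ 0)
(~(p1 -> (p3 -> p2)) /\ p3) = min(0, 0.1) = 0
(~(p3 \/ ((p4 /\ p1) -> (~~p2 \/ ~p3))) /\ (~(p1 -> (p3 -> p2)) /\ p3)) = min(0, 0) = 0
(p3 \/ (~(p3 \/ ((p4 /\ p1) -> (~~p2 \/ ~p3))) /\ (~(p1 -> (p3 -> p2)) /\ p3))) = max(0.1, 0) = 0.1

0.10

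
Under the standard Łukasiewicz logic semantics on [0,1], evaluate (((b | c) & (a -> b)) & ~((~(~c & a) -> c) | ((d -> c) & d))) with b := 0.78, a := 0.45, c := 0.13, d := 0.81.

0.42

(b | c) = max(0.78, 0.13) = 0.78
(a -> b): min(1, 1 − 0.45 + 0.78) = 1
((b | c) & (a -> b)) = min(0.78, 1) = 0.78
~c: Łukasiewicz ¬ gives 1 − 0.13 = 0.87
(~c & a) = min(0.87, 0.45) = 0.45
~(~c & a): Łukasiewicz ¬ gives 1 − 0.45 = 0.55
(~(~c & a) -> c): min(1, 1 − 0.55 + 0.13) = 0.58
(d -> c): min(1, 1 − 0.81 + 0.13) = 0.32
((d -> c) & d) = min(0.32, 0.81) = 0.32
((~(~c & a) -> c) | ((d -> c) & d)) = max(0.58, 0.32) = 0.58
~((~(~c & a) -> c) | ((d -> c) & d)): Łukasiewicz ¬ gives 1 − 0.58 = 0.42
(((b | c) & (a -> b)) & ~((~(~c & a) -> c) | ((d -> c) & d))) = min(0.78, 0.42) = 0.42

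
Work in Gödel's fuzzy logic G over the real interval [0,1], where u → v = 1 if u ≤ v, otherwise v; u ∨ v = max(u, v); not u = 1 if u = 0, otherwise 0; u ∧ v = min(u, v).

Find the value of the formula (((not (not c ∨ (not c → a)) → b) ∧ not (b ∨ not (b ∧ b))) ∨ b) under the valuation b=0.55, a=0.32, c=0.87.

0.55

not c: Gödel ¬ of 0.87 = 0 (operand ≠ 0)
not c: Gödel ¬ of 0.87 = 0 (operand ≠ 0)
(not c → a): 0 ≤ 0.32, so result = 1
(not c ∨ (not c → a)) = max(0, 1) = 1
not (not c ∨ (not c → a)): Gödel ¬ of 1 = 0 (operand ≠ 0)
(not (not c ∨ (not c → a)) → b): 0 ≤ 0.55, so result = 1
(b ∧ b) = min(0.55, 0.55) = 0.55
not (b ∧ b): Gödel ¬ of 0.55 = 0 (operand ≠ 0)
(b ∨ not (b ∧ b)) = max(0.55, 0) = 0.55
not (b ∨ not (b ∧ b)): Gödel ¬ of 0.55 = 0 (operand ≠ 0)
((not (not c ∨ (not c → a)) → b) ∧ not (b ∨ not (b ∧ b))) = min(1, 0) = 0
(((not (not c ∨ (not c → a)) → b) ∧ not (b ∨ not (b ∧ b))) ∨ b) = max(0, 0.55) = 0.55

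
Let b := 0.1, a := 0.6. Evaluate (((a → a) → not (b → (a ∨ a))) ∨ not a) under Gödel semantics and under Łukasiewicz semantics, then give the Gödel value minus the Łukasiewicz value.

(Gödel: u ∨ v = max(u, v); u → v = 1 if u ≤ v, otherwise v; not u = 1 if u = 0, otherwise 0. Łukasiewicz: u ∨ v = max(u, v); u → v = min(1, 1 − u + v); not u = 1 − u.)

Gödel evaluation:
  (a → a): 0.6 ≤ 0.6, so result = 1
  (a ∨ a) = max(0.6, 0.6) = 0.6
  (b → (a ∨ a)): 0.1 ≤ 0.6, so result = 1
  not (b → (a ∨ a)): Gödel ¬ of 1 = 0 (operand ≠ 0)
  ((a → a) → not (b → (a ∨ a))): 1 > 0, so result = 0
  not a: Gödel ¬ of 0.6 = 0 (operand ≠ 0)
  (((a → a) → not (b → (a ∨ a))) ∨ not a) = max(0, 0) = 0
  Gödel value = 0
Łukasiewicz evaluation:
  (a → a): min(1, 1 − 0.6 + 0.6) = 1
  (a ∨ a) = max(0.6, 0.6) = 0.6
  (b → (a ∨ a)): min(1, 1 − 0.1 + 0.6) = 1
  not (b → (a ∨ a)): Łukasiewicz ¬ gives 1 − 1 = 0
  ((a → a) → not (b → (a ∨ a))): min(1, 1 − 1 + 0) = 0
  not a: Łukasiewicz ¬ gives 1 − 0.6 = 0.4
  (((a → a) → not (b → (a ∨ a))) ∨ not a) = max(0, 0.4) = 0.4
  Łukasiewicz value = 0.4
Difference: 0 − 0.4 = -0.40

-0.40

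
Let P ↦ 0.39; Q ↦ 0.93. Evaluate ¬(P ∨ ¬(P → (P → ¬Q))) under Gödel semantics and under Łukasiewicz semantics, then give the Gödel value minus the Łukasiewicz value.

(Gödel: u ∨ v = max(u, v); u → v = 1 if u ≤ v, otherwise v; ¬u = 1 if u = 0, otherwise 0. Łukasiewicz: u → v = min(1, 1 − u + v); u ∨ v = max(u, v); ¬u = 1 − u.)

-0.61

Gödel evaluation:
  ¬Q: Gödel ¬ of 0.93 = 0 (operand ≠ 0)
  (P → ¬Q): 0.39 > 0, so result = 0
  (P → (P → ¬Q)): 0.39 > 0, so result = 0
  ¬(P → (P → ¬Q)): Gödel ¬ of 0 = 1 (operand is 0)
  (P ∨ ¬(P → (P → ¬Q))) = max(0.39, 1) = 1
  ¬(P ∨ ¬(P → (P → ¬Q))): Gödel ¬ of 1 = 0 (operand ≠ 0)
  Gödel value = 0
Łukasiewicz evaluation:
  ¬Q: Łukasiewicz ¬ gives 1 − 0.93 = 0.07
  (P → ¬Q): min(1, 1 − 0.39 + 0.07) = 0.68
  (P → (P → ¬Q)): min(1, 1 − 0.39 + 0.68) = 1
  ¬(P → (P → ¬Q)): Łukasiewicz ¬ gives 1 − 1 = 0
  (P ∨ ¬(P → (P → ¬Q))) = max(0.39, 0) = 0.39
  ¬(P ∨ ¬(P → (P → ¬Q))): Łukasiewicz ¬ gives 1 − 0.39 = 0.61
  Łukasiewicz value = 0.61
Difference: 0 − 0.61 = -0.61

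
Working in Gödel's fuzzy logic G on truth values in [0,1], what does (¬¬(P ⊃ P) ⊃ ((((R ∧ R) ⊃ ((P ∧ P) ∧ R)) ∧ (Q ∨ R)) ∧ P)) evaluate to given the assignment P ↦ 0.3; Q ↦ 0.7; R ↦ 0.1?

(P ⊃ P): 0.3 ≤ 0.3, so result = 1
¬(P ⊃ P): Gödel ¬ of 1 = 0 (operand ≠ 0)
¬¬(P ⊃ P): Gödel ¬ of 0 = 1 (operand is 0)
(R ∧ R) = min(0.1, 0.1) = 0.1
(P ∧ P) = min(0.3, 0.3) = 0.3
((P ∧ P) ∧ R) = min(0.3, 0.1) = 0.1
((R ∧ R) ⊃ ((P ∧ P) ∧ R)): 0.1 ≤ 0.1, so result = 1
(Q ∨ R) = max(0.7, 0.1) = 0.7
(((R ∧ R) ⊃ ((P ∧ P) ∧ R)) ∧ (Q ∨ R)) = min(1, 0.7) = 0.7
((((R ∧ R) ⊃ ((P ∧ P) ∧ R)) ∧ (Q ∨ R)) ∧ P) = min(0.7, 0.3) = 0.3
(¬¬(P ⊃ P) ⊃ ((((R ∧ R) ⊃ ((P ∧ P) ∧ R)) ∧ (Q ∨ R)) ∧ P)): 1 > 0.3, so result = 0.3

0.30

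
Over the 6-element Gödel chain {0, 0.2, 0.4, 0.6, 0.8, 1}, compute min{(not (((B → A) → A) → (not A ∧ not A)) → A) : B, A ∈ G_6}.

0.20

The minimum is attained at B = 0, A = 0.2:
  (B → A): 0 ≤ 0.2, so result = 1
  ((B → A) → A): 1 > 0.2, so result = 0.2
  not A: Gödel ¬ of 0.2 = 0 (operand ≠ 0)
  not A: Gödel ¬ of 0.2 = 0 (operand ≠ 0)
  (not A ∧ not A) = min(0, 0) = 0
  (((B → A) → A) → (not A ∧ not A)): 0.2 > 0, so result = 0
  not (((B → A) → A) → (not A ∧ not A)): Gödel ¬ of 0 = 1 (operand is 0)
  (not (((B → A) → A) → (not A ∧ not A)) → A): 1 > 0.2, so result = 0.2
Checking all 36 assignments confirms none give a value below 0.20.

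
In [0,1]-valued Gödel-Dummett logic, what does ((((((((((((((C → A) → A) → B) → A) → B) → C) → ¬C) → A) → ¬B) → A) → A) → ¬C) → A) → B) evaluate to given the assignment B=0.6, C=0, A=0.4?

(C → A): 0 ≤ 0.4, so result = 1
((C → A) → A): 1 > 0.4, so result = 0.4
(((C → A) → A) → B): 0.4 ≤ 0.6, so result = 1
((((C → A) → A) → B) → A): 1 > 0.4, so result = 0.4
(((((C → A) → A) → B) → A) → B): 0.4 ≤ 0.6, so result = 1
((((((C → A) → A) → B) → A) → B) → C): 1 > 0, so result = 0
¬C: Gödel ¬ of 0 = 1 (operand is 0)
(((((((C → A) → A) → B) → A) → B) → C) → ¬C): 0 ≤ 1, so result = 1
((((((((C → A) → A) → B) → A) → B) → C) → ¬C) → A): 1 > 0.4, so result = 0.4
¬B: Gödel ¬ of 0.6 = 0 (operand ≠ 0)
(((((((((C → A) → A) → B) → A) → B) → C) → ¬C) → A) → ¬B): 0.4 > 0, so result = 0
((((((((((C → A) → A) → B) → A) → B) → C) → ¬C) → A) → ¬B) → A): 0 ≤ 0.4, so result = 1
(((((((((((C → A) → A) → B) → A) → B) → C) → ¬C) → A) → ¬B) → A) → A): 1 > 0.4, so result = 0.4
¬C: Gödel ¬ of 0 = 1 (operand is 0)
((((((((((((C → A) → A) → B) → A) → B) → C) → ¬C) → A) → ¬B) → A) → A) → ¬C): 0.4 ≤ 1, so result = 1
(((((((((((((C → A) → A) → B) → A) → B) → C) → ¬C) → A) → ¬B) → A) → A) → ¬C) → A): 1 > 0.4, so result = 0.4
((((((((((((((C → A) → A) → B) → A) → B) → C) → ¬C) → A) → ¬B) → A) → A) → ¬C) → A) → B): 0.4 ≤ 0.6, so result = 1

1.00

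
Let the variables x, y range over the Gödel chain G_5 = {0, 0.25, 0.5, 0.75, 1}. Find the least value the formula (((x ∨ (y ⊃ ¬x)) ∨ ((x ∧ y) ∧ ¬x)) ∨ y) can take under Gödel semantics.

0.25

The minimum is attained at x = 0.25, y = 0.25:
  ¬x: Gödel ¬ of 0.25 = 0 (operand ≠ 0)
  (y ⊃ ¬x): 0.25 > 0, so result = 0
  (x ∨ (y ⊃ ¬x)) = max(0.25, 0) = 0.25
  (x ∧ y) = min(0.25, 0.25) = 0.25
  ¬x: Gödel ¬ of 0.25 = 0 (operand ≠ 0)
  ((x ∧ y) ∧ ¬x) = min(0.25, 0) = 0
  ((x ∨ (y ⊃ ¬x)) ∨ ((x ∧ y) ∧ ¬x)) = max(0.25, 0) = 0.25
  (((x ∨ (y ⊃ ¬x)) ∨ ((x ∧ y) ∧ ¬x)) ∨ y) = max(0.25, 0.25) = 0.25
Checking all 25 assignments confirms none give a value below 0.25.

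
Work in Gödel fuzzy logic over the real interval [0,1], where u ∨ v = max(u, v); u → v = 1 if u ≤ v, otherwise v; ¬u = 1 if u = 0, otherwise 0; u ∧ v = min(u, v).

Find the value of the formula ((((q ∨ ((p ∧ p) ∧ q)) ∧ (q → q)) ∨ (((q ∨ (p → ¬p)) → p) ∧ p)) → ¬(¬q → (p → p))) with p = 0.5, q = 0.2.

(p ∧ p) = min(0.5, 0.5) = 0.5
((p ∧ p) ∧ q) = min(0.5, 0.2) = 0.2
(q ∨ ((p ∧ p) ∧ q)) = max(0.2, 0.2) = 0.2
(q → q): 0.2 ≤ 0.2, so result = 1
((q ∨ ((p ∧ p) ∧ q)) ∧ (q → q)) = min(0.2, 1) = 0.2
¬p: Gödel ¬ of 0.5 = 0 (operand ≠ 0)
(p → ¬p): 0.5 > 0, so result = 0
(q ∨ (p → ¬p)) = max(0.2, 0) = 0.2
((q ∨ (p → ¬p)) → p): 0.2 ≤ 0.5, so result = 1
(((q ∨ (p → ¬p)) → p) ∧ p) = min(1, 0.5) = 0.5
(((q ∨ ((p ∧ p) ∧ q)) ∧ (q → q)) ∨ (((q ∨ (p → ¬p)) → p) ∧ p)) = max(0.2, 0.5) = 0.5
¬q: Gödel ¬ of 0.2 = 0 (operand ≠ 0)
(p → p): 0.5 ≤ 0.5, so result = 1
(¬q → (p → p)): 0 ≤ 1, so result = 1
¬(¬q → (p → p)): Gödel ¬ of 1 = 0 (operand ≠ 0)
((((q ∨ ((p ∧ p) ∧ q)) ∧ (q → q)) ∨ (((q ∨ (p → ¬p)) → p) ∧ p)) → ¬(¬q → (p → p))): 0.5 > 0, so result = 0

0.00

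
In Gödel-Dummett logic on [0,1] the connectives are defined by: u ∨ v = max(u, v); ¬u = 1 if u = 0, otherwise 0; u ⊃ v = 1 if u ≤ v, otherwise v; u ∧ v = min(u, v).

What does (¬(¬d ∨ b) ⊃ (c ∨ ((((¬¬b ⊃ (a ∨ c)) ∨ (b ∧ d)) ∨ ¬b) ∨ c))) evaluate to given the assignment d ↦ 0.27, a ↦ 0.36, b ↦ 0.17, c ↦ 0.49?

¬d: Gödel ¬ of 0.27 = 0 (operand ≠ 0)
(¬d ∨ b) = max(0, 0.17) = 0.17
¬(¬d ∨ b): Gödel ¬ of 0.17 = 0 (operand ≠ 0)
¬b: Gödel ¬ of 0.17 = 0 (operand ≠ 0)
¬¬b: Gödel ¬ of 0 = 1 (operand is 0)
(a ∨ c) = max(0.36, 0.49) = 0.49
(¬¬b ⊃ (a ∨ c)): 1 > 0.49, so result = 0.49
(b ∧ d) = min(0.17, 0.27) = 0.17
((¬¬b ⊃ (a ∨ c)) ∨ (b ∧ d)) = max(0.49, 0.17) = 0.49
¬b: Gödel ¬ of 0.17 = 0 (operand ≠ 0)
(((¬¬b ⊃ (a ∨ c)) ∨ (b ∧ d)) ∨ ¬b) = max(0.49, 0) = 0.49
((((¬¬b ⊃ (a ∨ c)) ∨ (b ∧ d)) ∨ ¬b) ∨ c) = max(0.49, 0.49) = 0.49
(c ∨ ((((¬¬b ⊃ (a ∨ c)) ∨ (b ∧ d)) ∨ ¬b) ∨ c)) = max(0.49, 0.49) = 0.49
(¬(¬d ∨ b) ⊃ (c ∨ ((((¬¬b ⊃ (a ∨ c)) ∨ (b ∧ d)) ∨ ¬b) ∨ c))): 0 ≤ 0.49, so result = 1

1.00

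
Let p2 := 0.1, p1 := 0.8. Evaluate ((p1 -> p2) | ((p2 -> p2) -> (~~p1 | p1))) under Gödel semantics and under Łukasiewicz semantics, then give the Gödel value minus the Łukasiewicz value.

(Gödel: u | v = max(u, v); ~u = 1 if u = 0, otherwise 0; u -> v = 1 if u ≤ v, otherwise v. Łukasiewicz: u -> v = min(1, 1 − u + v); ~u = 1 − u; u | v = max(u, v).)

0.20

Gödel evaluation:
  (p1 -> p2): 0.8 > 0.1, so result = 0.1
  (p2 -> p2): 0.1 ≤ 0.1, so result = 1
  ~p1: Gödel ¬ of 0.8 = 0 (operand ≠ 0)
  ~~p1: Gödel ¬ of 0 = 1 (operand is 0)
  (~~p1 | p1) = max(1, 0.8) = 1
  ((p2 -> p2) -> (~~p1 | p1)): 1 ≤ 1, so result = 1
  ((p1 -> p2) | ((p2 -> p2) -> (~~p1 | p1))) = max(0.1, 1) = 1
  Gödel value = 1
Łukasiewicz evaluation:
  (p1 -> p2): min(1, 1 − 0.8 + 0.1) = 0.3
  (p2 -> p2): min(1, 1 − 0.1 + 0.1) = 1
  ~p1: Łukasiewicz ¬ gives 1 − 0.8 = 0.2
  ~~p1: Łukasiewicz ¬ gives 1 − 0.2 = 0.8
  (~~p1 | p1) = max(0.8, 0.8) = 0.8
  ((p2 -> p2) -> (~~p1 | p1)): min(1, 1 − 1 + 0.8) = 0.8
  ((p1 -> p2) | ((p2 -> p2) -> (~~p1 | p1))) = max(0.3, 0.8) = 0.8
  Łukasiewicz value = 0.8
Difference: 1 − 0.8 = 0.20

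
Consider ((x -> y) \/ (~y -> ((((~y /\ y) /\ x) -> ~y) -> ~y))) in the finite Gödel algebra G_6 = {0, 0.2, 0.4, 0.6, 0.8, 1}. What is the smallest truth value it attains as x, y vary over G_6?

Every assignment gives 1. For instance at x = 0, y = 0:
  (x -> y): 0 ≤ 0, so result = 1
  ~y: Gödel ¬ of 0 = 1 (operand is 0)
  ~y: Gödel ¬ of 0 = 1 (operand is 0)
  (~y /\ y) = min(1, 0) = 0
  ((~y /\ y) /\ x) = min(0, 0) = 0
  ~y: Gödel ¬ of 0 = 1 (operand is 0)
  (((~y /\ y) /\ x) -> ~y): 0 ≤ 1, so result = 1
  ~y: Gödel ¬ of 0 = 1 (operand is 0)
  ((((~y /\ y) /\ x) -> ~y) -> ~y): 1 ≤ 1, so result = 1
  (~y -> ((((~y /\ y) /\ x) -> ~y) -> ~y)): 1 ≤ 1, so result = 1
  ((x -> y) \/ (~y -> ((((~y /\ y) /\ x) -> ~y) -> ~y))) = max(1, 1) = 1
All 36 assignments give value 1 — the formula is a G_6-tautology.

1.00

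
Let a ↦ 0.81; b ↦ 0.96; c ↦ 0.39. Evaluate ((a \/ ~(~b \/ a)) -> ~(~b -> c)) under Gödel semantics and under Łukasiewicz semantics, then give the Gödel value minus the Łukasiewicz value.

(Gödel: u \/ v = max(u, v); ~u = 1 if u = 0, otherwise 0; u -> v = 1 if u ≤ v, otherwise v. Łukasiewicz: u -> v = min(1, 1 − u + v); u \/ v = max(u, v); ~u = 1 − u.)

Gödel evaluation:
  ~b: Gödel ¬ of 0.96 = 0 (operand ≠ 0)
  (~b \/ a) = max(0, 0.81) = 0.81
  ~(~b \/ a): Gödel ¬ of 0.81 = 0 (operand ≠ 0)
  (a \/ ~(~b \/ a)) = max(0.81, 0) = 0.81
  ~b: Gödel ¬ of 0.96 = 0 (operand ≠ 0)
  (~b -> c): 0 ≤ 0.39, so result = 1
  ~(~b -> c): Gödel ¬ of 1 = 0 (operand ≠ 0)
  ((a \/ ~(~b \/ a)) -> ~(~b -> c)): 0.81 > 0, so result = 0
  Gödel value = 0
Łukasiewicz evaluation:
  ~b: Łukasiewicz ¬ gives 1 − 0.96 = 0.04
  (~b \/ a) = max(0.04, 0.81) = 0.81
  ~(~b \/ a): Łukasiewicz ¬ gives 1 − 0.81 = 0.19
  (a \/ ~(~b \/ a)) = max(0.81, 0.19) = 0.81
  ~b: Łukasiewicz ¬ gives 1 − 0.96 = 0.04
  (~b -> c): min(1, 1 − 0.04 + 0.39) = 1
  ~(~b -> c): Łukasiewicz ¬ gives 1 − 1 = 0
  ((a \/ ~(~b \/ a)) -> ~(~b -> c)): min(1, 1 − 0.81 + 0) = 0.19
  Łukasiewicz value = 0.19
Difference: 0 − 0.19 = -0.19

-0.19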